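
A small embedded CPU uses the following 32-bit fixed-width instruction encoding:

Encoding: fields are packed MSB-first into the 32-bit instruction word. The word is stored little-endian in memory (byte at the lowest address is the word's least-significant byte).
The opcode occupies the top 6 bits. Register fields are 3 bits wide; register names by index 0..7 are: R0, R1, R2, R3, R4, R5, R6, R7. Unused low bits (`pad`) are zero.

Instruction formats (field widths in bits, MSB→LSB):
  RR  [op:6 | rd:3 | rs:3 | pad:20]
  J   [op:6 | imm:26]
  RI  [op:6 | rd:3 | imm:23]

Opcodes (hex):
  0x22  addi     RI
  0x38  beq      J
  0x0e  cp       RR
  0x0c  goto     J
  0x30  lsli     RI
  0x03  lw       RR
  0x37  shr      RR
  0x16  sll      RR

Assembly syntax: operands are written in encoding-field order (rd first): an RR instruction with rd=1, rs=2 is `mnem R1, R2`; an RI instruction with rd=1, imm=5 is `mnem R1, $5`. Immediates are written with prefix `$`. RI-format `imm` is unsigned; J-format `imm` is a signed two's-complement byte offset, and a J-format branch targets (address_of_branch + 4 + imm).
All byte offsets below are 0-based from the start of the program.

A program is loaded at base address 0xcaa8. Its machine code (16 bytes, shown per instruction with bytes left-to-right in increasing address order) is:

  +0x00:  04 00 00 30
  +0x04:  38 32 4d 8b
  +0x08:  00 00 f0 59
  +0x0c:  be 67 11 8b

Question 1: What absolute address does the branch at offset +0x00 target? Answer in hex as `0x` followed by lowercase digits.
[00] 04 00 00 30 → 0x30000004
  op=0x30000004>>26=0xc ⇒ goto (J)
  [25:0] imm=4 = $4
  target = base 0xcaa8 + off 0x00 + 4 + imm 4 = 0xcab0

0xcab0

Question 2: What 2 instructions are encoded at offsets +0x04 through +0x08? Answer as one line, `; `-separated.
addi R6, $5059128; sll R3, R7

+0x04: 38 32 4d 8b ⇒ word 0x8b4d3238 (little)
  op=0x8b4d3238>>26=0x22 ⇒ addi (RI)
  rd@[25:23]=0x6 ⇒ R6
  imm@[22:0]=0x4d3238 ⇒ $5059128
+0x08: 00 00 f0 59 ⇒ word 0x59f00000 (little)
  op=0x59f00000>>26=0x16 ⇒ sll (RR)
  rd@[25:23]=0x3 ⇒ R3
  rs@[22:20]=0x7 ⇒ R7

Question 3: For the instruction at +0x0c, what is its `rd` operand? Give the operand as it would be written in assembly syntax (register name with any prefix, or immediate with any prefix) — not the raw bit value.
[0c] be 67 11 8b → 0x8b1167be
  op=0x8b1167be>>26=0x22 ⇒ addi (RI)
  rd@[25:23]=0x6 ⇒ R6
  imm@[22:0]=0x1167be ⇒ $1140670

R6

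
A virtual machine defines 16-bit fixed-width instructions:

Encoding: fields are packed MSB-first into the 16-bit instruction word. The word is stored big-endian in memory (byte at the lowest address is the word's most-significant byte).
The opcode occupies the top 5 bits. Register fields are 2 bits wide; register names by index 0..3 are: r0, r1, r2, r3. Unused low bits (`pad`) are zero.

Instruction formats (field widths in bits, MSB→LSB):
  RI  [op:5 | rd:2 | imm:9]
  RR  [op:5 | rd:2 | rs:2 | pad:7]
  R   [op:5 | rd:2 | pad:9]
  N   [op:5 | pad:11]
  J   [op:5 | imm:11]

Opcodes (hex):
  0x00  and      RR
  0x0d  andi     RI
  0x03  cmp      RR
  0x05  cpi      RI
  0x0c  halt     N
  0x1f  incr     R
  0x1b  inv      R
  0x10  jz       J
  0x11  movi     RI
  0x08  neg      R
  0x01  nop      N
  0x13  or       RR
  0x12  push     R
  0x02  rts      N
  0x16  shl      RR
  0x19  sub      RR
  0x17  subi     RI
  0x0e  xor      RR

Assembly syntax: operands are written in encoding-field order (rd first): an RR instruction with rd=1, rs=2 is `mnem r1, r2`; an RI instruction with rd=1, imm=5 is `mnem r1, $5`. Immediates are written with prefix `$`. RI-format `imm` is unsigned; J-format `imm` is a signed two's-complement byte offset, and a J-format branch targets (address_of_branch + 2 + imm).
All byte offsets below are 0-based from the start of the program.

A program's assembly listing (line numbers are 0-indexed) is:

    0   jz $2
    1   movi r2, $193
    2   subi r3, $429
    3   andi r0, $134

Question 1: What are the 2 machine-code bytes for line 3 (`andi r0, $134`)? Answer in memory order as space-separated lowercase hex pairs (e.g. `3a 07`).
68 86

3. andi fields op=0xd:5|rd=0:2|imm=134:9 → word 6886h → 68 86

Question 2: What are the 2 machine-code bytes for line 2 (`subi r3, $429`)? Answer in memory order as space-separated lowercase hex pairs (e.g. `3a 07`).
bf ad

L2: subi op=0x17:5|rd=3:2|imm=429:9 ⇒ 0xbfad ⇒ big bf ad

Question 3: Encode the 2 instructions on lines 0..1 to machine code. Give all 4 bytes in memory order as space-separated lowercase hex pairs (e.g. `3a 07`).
80 02 8c c1

L0: jz op=0x10:5|imm=2:11 ⇒ 0x8002 ⇒ big 80 02
L1: movi op=0x11:5|rd=2:2|imm=193:9 ⇒ 0x8cc1 ⇒ big 8c c1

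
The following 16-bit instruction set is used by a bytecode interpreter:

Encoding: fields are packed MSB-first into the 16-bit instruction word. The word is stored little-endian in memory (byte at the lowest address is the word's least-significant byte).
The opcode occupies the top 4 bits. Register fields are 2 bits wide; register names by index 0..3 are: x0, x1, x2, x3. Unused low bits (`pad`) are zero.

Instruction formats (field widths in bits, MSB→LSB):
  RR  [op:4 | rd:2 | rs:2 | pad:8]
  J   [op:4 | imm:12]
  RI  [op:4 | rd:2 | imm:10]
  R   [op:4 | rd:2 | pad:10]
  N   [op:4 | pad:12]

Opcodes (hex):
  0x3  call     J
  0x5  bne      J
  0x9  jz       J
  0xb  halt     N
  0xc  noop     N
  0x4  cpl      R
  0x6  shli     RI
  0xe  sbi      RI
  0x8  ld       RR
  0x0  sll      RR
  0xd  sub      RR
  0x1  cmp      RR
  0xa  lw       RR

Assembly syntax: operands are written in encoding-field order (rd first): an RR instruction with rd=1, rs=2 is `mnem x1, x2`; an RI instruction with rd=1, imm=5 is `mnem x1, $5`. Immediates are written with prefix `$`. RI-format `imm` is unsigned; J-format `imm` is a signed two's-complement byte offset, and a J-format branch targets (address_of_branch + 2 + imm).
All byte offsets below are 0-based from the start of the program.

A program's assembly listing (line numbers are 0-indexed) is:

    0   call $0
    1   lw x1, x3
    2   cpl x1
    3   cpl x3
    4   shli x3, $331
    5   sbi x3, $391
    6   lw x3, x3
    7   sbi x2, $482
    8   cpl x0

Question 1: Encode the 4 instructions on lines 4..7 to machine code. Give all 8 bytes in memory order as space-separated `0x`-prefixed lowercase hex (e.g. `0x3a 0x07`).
4. shli fields op=0x6:4|rd=3:2|imm=331:10 → word 6d4bh → 4b 6d
5. sbi fields op=0xe:4|rd=3:2|imm=391:10 → word ed87h → 87 ed
6. lw fields op=0xa:4|rd=3:2|rs=3:2|pad=0:8 → word af00h → 00 af
7. sbi fields op=0xe:4|rd=2:2|imm=482:10 → word e9e2h → e2 e9

0x4b 0x6d 0x87 0xed 0x00 0xaf 0xe2 0xe9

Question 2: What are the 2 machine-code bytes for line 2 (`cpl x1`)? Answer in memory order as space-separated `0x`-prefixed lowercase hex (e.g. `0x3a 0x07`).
0x00 0x44

2. cpl fields op=0x4:4|rd=1:2|pad=0:10 → word 4400h → 00 44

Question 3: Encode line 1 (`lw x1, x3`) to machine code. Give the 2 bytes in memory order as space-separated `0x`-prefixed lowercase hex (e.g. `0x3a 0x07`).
line 1 (lw): pack op=0xa:4|rd=1:2|rs=3:2|pad=0:8 = 0xa700; little→ 00 a7

0x00 0xa7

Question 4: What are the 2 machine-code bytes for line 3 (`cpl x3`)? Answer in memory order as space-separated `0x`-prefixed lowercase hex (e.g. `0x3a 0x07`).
L3: cpl op=0x4:4|rd=3:2|pad=0:10 ⇒ 0x4c00 ⇒ little 00 4c

0x00 0x4c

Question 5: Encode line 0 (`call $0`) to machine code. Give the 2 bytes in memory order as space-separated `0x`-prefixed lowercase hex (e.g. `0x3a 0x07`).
0. call fields op=0x3:4|imm=0:12 → word 3000h → 00 30

0x00 0x30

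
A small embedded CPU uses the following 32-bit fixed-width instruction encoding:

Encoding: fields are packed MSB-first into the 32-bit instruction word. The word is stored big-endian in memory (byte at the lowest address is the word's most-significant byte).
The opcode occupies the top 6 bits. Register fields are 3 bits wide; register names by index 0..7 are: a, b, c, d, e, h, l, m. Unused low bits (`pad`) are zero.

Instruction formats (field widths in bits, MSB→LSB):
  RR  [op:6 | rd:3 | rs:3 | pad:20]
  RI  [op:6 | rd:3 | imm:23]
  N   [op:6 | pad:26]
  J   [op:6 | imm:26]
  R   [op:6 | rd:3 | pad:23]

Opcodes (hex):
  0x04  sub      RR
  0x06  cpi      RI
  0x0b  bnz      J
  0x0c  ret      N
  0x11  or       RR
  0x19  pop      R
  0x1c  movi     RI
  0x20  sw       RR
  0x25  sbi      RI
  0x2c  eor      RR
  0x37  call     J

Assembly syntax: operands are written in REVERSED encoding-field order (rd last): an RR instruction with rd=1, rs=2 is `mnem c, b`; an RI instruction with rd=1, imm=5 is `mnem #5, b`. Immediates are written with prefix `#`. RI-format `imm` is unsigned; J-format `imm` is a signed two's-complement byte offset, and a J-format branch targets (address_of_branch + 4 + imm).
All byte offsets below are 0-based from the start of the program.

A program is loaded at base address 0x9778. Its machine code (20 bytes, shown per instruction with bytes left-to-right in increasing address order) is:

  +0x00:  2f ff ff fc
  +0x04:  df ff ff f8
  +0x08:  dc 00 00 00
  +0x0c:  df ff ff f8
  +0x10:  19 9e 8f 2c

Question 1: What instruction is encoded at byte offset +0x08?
off 0x08: read dc 00 00 00 as big → 0xdc000000
  top 6b → 0x37 → call [J]
  imm: (w>>0)&0x3ffffff=0x0 → #0

call #0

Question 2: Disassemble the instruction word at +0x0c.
[0c] df ff ff f8 → 0xdffffff8
  opcode bits[31:26]=0x37: call/J
  [25:0] imm=67108856 (s26→-8) = #-8

call #-8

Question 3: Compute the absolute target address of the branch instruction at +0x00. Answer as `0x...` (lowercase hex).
off 0x00: read 2f ff ff fc as big → 0x2ffffffc
  opcode bits[31:26]=0xb: bnz/J
  imm: (w>>0)&0x3ffffff=0x3fffffc (s26→-4) → #-4
  target = base 0x9778 + off 0x00 + 4 + imm -4 = 0x9778

0x9778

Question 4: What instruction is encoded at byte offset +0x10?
cpi #2002732, d

[10] 19 9e 8f 2c → 0x199e8f2c
  top 6b → 0x6 → cpi [RI]
  rd@[25:23]=0x3 ⇒ d
  imm@[22:0]=0x1e8f2c ⇒ #2002732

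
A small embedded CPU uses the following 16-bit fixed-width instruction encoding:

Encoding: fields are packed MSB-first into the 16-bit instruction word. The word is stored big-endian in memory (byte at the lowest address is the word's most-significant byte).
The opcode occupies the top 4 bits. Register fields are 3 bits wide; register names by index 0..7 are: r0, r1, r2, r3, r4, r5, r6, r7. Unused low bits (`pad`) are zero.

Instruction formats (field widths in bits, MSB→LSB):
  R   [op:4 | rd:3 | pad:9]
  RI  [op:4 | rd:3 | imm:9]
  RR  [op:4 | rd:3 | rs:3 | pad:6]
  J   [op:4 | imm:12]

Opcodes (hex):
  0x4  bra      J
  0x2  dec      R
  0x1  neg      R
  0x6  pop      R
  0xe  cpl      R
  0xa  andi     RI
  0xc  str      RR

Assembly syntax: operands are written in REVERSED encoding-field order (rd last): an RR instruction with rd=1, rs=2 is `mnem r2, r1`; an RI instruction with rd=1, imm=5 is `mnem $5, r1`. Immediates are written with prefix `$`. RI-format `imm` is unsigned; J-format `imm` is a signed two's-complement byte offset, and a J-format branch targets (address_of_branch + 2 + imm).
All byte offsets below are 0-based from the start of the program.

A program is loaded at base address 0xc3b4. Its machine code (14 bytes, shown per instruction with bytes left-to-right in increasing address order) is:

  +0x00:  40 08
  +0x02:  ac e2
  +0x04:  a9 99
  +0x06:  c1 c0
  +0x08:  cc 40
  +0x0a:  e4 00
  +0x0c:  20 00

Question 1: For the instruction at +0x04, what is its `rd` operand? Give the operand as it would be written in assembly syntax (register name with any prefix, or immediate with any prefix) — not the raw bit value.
r4

off 0x04: read a9 99 as big → 0xa999
  top 4b → 0xa → andi [RI]
  rd: (w>>9)&0x7=0x4 → r4
  imm: (w>>0)&0x1ff=0x199 → $409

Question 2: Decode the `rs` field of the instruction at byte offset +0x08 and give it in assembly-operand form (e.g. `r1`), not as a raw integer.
r1

[08] cc 40 → 0xcc40
  opcode bits[15:12]=0xc: str/RR
  rd@[11:9]=0x6 ⇒ r6
  rs@[8:6]=0x1 ⇒ r1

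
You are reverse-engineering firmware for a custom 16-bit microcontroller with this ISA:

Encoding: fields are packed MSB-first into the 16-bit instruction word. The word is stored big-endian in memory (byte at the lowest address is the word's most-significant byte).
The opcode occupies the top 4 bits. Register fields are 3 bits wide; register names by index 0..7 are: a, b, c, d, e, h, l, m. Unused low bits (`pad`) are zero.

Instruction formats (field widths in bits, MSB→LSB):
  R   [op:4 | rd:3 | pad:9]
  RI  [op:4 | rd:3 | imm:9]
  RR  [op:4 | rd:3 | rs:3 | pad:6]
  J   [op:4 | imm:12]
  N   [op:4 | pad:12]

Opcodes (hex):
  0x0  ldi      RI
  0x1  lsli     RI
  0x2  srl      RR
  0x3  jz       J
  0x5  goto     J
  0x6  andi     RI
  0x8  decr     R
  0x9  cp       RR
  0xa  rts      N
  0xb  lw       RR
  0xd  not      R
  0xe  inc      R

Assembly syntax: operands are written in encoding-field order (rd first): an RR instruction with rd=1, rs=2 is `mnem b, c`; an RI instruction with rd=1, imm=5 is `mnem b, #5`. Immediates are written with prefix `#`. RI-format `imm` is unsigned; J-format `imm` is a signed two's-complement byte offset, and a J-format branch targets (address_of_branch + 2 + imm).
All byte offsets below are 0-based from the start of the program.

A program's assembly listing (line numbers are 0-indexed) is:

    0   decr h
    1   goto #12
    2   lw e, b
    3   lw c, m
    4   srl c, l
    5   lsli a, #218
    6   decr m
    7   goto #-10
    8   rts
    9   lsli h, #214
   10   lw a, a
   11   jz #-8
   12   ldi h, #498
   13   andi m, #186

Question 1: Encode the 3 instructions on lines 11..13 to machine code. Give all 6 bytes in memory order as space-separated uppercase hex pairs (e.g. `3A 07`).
11. jz fields op=0x3:4|imm=-8:12 → word 3ff8h → 3f f8
12. ldi fields op=0x0:4|rd=5:3|imm=498:9 → word 0bf2h → 0b f2
13. andi fields op=0x6:4|rd=7:3|imm=186:9 → word 6ebah → 6e ba

3F F8 0B F2 6E BA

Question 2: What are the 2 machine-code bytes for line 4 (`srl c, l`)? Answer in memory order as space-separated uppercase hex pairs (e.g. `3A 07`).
25 80

L4: srl op=0x2:4|rd=2:3|rs=6:3|pad=0:6 ⇒ 0x2580 ⇒ big 25 80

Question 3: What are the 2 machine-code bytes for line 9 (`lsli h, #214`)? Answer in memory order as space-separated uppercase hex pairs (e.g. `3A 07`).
1A D6

L9: lsli op=0x1:4|rd=5:3|imm=214:9 ⇒ 0x1ad6 ⇒ big 1a d6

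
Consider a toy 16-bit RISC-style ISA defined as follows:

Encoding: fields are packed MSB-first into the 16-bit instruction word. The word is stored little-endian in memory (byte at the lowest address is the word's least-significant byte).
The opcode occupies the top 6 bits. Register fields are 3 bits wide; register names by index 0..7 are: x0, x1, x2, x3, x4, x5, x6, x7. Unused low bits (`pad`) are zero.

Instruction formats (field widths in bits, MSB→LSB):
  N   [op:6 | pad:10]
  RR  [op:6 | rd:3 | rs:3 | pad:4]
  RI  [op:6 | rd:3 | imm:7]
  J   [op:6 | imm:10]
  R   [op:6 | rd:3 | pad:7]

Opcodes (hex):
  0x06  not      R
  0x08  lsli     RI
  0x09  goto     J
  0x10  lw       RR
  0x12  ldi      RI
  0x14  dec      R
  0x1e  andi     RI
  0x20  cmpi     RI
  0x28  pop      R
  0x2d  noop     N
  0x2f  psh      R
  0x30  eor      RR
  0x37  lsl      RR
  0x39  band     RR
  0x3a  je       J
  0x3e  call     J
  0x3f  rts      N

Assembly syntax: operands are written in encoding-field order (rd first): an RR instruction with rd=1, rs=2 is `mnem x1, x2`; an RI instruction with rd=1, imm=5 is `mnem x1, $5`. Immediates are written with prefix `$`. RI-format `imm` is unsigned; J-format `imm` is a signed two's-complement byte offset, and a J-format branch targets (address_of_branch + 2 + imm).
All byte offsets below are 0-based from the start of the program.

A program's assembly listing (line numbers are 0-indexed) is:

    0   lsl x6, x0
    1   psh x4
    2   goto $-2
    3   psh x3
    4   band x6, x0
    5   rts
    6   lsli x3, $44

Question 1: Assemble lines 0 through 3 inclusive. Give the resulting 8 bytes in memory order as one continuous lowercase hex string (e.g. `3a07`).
00df00befe2780bd

line 0 (lsl): pack op=0x37:6|rd=6:3|rs=0:3|pad=0:4 = 0xdf00; little→ 00 df
line 1 (psh): pack op=0x2f:6|rd=4:3|pad=0:7 = 0xbe00; little→ 00 be
line 2 (goto): pack op=0x9:6|imm=-2:10 = 0x27fe; little→ fe 27
line 3 (psh): pack op=0x2f:6|rd=3:3|pad=0:7 = 0xbd80; little→ 80 bd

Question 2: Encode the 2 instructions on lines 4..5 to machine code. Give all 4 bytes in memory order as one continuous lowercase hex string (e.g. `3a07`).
00e700fc

4. band fields op=0x39:6|rd=6:3|rs=0:3|pad=0:4 → word e700h → 00 e7
5. rts fields op=0x3f:6|pad=0:10 → word fc00h → 00 fc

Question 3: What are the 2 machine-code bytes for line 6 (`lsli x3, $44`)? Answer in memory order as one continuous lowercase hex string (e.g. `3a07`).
ac21

6. lsli fields op=0x8:6|rd=3:3|imm=44:7 → word 21ach → ac 21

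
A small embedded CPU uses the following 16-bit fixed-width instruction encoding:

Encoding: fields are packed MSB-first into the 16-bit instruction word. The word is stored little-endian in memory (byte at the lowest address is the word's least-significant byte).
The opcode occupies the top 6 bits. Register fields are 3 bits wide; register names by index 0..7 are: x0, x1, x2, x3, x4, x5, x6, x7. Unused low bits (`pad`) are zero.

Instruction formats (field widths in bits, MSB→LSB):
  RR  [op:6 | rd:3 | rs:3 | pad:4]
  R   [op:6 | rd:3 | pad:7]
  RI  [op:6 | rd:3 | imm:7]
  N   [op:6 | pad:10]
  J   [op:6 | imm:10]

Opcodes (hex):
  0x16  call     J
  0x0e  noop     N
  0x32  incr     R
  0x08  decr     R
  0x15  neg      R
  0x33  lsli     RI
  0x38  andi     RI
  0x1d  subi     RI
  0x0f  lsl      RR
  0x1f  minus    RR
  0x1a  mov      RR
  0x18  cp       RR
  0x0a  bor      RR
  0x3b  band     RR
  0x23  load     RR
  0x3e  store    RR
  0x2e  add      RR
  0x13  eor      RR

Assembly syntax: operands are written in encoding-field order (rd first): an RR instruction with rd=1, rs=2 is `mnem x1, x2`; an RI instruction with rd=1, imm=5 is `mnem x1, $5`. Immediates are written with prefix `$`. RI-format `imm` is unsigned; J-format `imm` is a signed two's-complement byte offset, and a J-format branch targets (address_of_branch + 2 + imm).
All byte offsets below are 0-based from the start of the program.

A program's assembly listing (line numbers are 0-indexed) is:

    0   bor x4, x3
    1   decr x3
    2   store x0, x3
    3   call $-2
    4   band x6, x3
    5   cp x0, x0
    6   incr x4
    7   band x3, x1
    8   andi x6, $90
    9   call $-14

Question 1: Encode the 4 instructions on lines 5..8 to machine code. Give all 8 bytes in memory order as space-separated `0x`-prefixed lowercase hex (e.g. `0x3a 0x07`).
line 5 (cp): pack op=0x18:6|rd=0:3|rs=0:3|pad=0:4 = 0x6000; little→ 00 60
line 6 (incr): pack op=0x32:6|rd=4:3|pad=0:7 = 0xca00; little→ 00 ca
line 7 (band): pack op=0x3b:6|rd=3:3|rs=1:3|pad=0:4 = 0xed90; little→ 90 ed
line 8 (andi): pack op=0x38:6|rd=6:3|imm=90:7 = 0xe35a; little→ 5a e3

0x00 0x60 0x00 0xca 0x90 0xed 0x5a 0xe3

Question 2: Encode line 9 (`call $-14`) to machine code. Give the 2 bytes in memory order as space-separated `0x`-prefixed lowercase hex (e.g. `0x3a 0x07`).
0xf2 0x5b

line 9 (call): pack op=0x16:6|imm=-14:10 = 0x5bf2; little→ f2 5b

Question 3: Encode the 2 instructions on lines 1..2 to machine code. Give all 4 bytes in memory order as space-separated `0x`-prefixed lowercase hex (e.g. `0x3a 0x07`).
line 1 (decr): pack op=0x8:6|rd=3:3|pad=0:7 = 0x2180; little→ 80 21
line 2 (store): pack op=0x3e:6|rd=0:3|rs=3:3|pad=0:4 = 0xf830; little→ 30 f8

0x80 0x21 0x30 0xf8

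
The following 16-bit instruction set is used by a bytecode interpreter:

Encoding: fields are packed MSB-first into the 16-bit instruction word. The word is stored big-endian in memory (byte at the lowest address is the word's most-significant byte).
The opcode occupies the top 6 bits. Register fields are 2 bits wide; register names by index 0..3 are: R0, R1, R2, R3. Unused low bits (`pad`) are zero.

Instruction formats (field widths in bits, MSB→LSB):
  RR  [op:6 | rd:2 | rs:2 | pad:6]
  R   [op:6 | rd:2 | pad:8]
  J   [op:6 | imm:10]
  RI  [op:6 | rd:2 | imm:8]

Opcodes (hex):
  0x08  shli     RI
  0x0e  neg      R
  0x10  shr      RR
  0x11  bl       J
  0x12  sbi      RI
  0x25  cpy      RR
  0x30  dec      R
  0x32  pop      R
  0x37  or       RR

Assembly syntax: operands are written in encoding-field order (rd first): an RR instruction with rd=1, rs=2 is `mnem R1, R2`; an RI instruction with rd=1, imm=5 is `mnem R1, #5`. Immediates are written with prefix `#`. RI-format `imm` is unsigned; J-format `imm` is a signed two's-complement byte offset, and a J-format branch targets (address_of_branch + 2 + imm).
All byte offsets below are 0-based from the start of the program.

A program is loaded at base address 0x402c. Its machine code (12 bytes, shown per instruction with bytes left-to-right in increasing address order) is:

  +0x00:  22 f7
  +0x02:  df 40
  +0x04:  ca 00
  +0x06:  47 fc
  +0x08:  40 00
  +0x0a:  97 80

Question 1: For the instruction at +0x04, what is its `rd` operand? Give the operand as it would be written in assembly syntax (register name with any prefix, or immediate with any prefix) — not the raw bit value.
[04] ca 00 → 0xca00
  top 6b → 0x32 → pop [R]
  rd: (w>>8)&0x3=0x2 → R2

R2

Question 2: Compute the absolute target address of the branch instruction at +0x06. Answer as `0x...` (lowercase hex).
0x4030

@+06  big-endian(47 fc) = 0x47fc
  opcode bits[15:10]=0x11: bl/J
  imm: (w>>0)&0x3ff=0x3fc (s10→-4) → #-4
  target = base 0x402c + off 0x06 + 2 + imm -4 = 0x4030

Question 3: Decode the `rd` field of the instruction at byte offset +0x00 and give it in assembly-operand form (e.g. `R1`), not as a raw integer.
R2

[00] 22 f7 → 0x22f7
  op=0x22f7>>10=0x8 ⇒ shli (RI)
  [9:8] rd=2 = R2
  [7:0] imm=247 = #247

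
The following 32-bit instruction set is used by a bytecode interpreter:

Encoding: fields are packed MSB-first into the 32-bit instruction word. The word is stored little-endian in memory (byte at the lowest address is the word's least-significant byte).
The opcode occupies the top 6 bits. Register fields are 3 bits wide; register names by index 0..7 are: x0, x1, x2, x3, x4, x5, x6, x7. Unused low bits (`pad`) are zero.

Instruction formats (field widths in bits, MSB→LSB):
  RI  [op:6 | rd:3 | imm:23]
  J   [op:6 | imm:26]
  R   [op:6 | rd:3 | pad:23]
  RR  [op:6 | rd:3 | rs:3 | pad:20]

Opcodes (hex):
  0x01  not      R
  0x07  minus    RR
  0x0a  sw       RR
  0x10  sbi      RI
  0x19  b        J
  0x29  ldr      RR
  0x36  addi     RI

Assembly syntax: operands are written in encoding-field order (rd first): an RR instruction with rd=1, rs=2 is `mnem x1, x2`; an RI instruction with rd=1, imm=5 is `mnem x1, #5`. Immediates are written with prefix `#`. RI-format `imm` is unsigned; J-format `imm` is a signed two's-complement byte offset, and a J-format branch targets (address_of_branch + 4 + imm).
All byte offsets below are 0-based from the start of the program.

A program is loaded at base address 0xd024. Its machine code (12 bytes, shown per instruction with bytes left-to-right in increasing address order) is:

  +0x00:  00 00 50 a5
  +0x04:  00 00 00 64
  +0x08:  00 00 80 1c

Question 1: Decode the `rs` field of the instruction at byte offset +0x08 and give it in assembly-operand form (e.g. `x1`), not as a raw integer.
[08] 00 00 80 1c → 0x1c800000
  op=0x1c800000>>26=0x7 ⇒ minus (RR)
  rd@[25:23]=0x1 ⇒ x1
  rs@[22:20]=0x0 ⇒ x0

x0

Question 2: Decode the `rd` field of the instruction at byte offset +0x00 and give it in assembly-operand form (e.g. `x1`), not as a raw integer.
+0x00: 00 00 50 a5 ⇒ word 0xa5500000 (little)
  top 6b → 0x29 → ldr [RR]
  rd: (w>>23)&0x7=0x2 → x2
  rs: (w>>20)&0x7=0x5 → x5

x2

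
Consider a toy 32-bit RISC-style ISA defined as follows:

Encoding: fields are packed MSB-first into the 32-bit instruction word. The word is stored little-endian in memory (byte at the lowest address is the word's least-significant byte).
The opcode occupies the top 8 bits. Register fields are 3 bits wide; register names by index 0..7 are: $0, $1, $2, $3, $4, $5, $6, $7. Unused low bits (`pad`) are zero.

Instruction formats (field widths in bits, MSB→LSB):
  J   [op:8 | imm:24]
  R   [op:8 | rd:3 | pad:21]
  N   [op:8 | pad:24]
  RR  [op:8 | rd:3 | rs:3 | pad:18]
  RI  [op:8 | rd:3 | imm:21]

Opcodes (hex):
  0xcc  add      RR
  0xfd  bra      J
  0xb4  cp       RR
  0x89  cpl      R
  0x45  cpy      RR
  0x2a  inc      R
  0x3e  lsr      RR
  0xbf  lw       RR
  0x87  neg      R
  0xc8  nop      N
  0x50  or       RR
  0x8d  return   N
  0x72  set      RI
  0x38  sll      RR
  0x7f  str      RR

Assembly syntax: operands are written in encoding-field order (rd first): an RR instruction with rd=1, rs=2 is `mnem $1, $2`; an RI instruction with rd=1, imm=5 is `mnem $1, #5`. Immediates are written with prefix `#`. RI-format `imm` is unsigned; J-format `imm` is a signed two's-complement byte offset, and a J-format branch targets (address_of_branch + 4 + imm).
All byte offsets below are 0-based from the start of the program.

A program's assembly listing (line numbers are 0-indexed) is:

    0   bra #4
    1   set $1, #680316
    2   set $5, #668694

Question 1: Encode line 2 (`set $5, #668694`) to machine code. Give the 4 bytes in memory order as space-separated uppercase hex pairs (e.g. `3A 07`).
line 2 (set): pack op=0x72:8|rd=5:3|imm=668694:21 = 0x72aa3416; little→ 16 34 aa 72

16 34 AA 72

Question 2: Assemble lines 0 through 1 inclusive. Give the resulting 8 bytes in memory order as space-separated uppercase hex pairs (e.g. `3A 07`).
0. bra fields op=0xfd:8|imm=4:24 → word fd000004h → 04 00 00 fd
1. set fields op=0x72:8|rd=1:3|imm=680316:21 → word 722a617ch → 7c 61 2a 72

04 00 00 FD 7C 61 2A 72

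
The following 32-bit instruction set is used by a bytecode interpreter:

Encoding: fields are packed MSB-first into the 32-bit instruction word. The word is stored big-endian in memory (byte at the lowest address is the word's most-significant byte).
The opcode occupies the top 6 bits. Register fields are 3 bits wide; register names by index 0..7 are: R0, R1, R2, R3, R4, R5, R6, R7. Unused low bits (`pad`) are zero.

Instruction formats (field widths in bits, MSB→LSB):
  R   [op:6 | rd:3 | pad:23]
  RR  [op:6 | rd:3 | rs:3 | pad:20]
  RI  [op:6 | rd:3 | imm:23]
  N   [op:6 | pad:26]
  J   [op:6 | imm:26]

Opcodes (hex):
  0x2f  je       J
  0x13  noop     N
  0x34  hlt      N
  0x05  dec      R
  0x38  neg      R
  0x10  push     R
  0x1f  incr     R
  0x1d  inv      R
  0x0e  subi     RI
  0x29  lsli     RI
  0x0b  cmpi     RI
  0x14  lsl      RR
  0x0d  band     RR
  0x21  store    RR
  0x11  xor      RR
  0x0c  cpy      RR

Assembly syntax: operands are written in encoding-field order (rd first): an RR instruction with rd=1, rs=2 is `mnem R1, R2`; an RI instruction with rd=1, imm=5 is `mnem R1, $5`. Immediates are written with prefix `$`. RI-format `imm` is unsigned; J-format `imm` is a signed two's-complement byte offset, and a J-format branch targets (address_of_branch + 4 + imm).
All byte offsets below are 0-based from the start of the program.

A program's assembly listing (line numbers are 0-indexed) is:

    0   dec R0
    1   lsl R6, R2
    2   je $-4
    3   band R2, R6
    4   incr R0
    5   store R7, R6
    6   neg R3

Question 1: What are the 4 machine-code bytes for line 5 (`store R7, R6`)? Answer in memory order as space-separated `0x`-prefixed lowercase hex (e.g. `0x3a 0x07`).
line 5 (store): pack op=0x21:6|rd=7:3|rs=6:3|pad=0:20 = 0x87e00000; big→ 87 e0 00 00

0x87 0xe0 0x00 0x00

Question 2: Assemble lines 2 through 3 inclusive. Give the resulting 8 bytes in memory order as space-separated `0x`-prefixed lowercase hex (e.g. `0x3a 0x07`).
0xbf 0xff 0xff 0xfc 0x35 0x60 0x00 0x00

2. je fields op=0x2f:6|imm=-4:26 → word bffffffch → bf ff ff fc
3. band fields op=0xd:6|rd=2:3|rs=6:3|pad=0:20 → word 35600000h → 35 60 00 00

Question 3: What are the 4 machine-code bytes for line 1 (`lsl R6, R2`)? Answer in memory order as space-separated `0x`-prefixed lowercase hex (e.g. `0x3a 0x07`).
0x53 0x20 0x00 0x00

line 1 (lsl): pack op=0x14:6|rd=6:3|rs=2:3|pad=0:20 = 0x53200000; big→ 53 20 00 00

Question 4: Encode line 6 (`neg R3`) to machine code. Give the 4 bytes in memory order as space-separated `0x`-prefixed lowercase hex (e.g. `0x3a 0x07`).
L6: neg op=0x38:6|rd=3:3|pad=0:23 ⇒ 0xe1800000 ⇒ big e1 80 00 00

0xe1 0x80 0x00 0x00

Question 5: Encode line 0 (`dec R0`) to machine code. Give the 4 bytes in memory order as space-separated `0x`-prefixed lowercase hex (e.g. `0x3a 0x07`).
0x14 0x00 0x00 0x00

0. dec fields op=0x5:6|rd=0:3|pad=0:23 → word 14000000h → 14 00 00 00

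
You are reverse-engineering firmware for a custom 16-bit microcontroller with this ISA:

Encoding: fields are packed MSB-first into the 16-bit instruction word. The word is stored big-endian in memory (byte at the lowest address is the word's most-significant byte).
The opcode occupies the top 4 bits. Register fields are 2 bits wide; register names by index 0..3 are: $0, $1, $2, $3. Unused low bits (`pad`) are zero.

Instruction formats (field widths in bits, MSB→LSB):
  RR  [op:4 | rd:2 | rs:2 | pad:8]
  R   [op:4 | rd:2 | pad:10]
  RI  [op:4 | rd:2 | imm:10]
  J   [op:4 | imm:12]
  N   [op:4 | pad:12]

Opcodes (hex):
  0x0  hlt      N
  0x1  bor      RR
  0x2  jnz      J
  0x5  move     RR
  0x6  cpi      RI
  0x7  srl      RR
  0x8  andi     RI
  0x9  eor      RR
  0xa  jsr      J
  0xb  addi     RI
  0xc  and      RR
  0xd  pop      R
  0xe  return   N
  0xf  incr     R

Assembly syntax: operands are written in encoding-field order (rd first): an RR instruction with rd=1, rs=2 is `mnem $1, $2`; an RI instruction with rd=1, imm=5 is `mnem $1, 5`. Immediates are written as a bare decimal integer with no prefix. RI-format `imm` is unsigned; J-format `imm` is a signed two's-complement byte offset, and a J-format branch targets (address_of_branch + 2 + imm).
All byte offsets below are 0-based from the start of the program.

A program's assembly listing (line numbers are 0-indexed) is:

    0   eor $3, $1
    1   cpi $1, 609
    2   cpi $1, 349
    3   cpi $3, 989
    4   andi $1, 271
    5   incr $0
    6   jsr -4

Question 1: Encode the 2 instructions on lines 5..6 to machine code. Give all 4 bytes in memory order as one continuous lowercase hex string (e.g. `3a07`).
f000affc

L5: incr op=0xf:4|rd=0:2|pad=0:10 ⇒ 0xf000 ⇒ big f0 00
L6: jsr op=0xa:4|imm=-4:12 ⇒ 0xaffc ⇒ big af fc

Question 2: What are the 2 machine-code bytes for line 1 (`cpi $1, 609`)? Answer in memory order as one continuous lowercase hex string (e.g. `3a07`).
6661

L1: cpi op=0x6:4|rd=1:2|imm=609:10 ⇒ 0x6661 ⇒ big 66 61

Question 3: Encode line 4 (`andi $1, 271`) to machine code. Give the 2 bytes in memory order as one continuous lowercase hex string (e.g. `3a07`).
L4: andi op=0x8:4|rd=1:2|imm=271:10 ⇒ 0x850f ⇒ big 85 0f

850f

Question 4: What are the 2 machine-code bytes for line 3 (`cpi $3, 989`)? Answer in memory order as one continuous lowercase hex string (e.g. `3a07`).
L3: cpi op=0x6:4|rd=3:2|imm=989:10 ⇒ 0x6fdd ⇒ big 6f dd

6fdd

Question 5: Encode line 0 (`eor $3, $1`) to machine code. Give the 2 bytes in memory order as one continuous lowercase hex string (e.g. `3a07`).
9d00

L0: eor op=0x9:4|rd=3:2|rs=1:2|pad=0:8 ⇒ 0x9d00 ⇒ big 9d 00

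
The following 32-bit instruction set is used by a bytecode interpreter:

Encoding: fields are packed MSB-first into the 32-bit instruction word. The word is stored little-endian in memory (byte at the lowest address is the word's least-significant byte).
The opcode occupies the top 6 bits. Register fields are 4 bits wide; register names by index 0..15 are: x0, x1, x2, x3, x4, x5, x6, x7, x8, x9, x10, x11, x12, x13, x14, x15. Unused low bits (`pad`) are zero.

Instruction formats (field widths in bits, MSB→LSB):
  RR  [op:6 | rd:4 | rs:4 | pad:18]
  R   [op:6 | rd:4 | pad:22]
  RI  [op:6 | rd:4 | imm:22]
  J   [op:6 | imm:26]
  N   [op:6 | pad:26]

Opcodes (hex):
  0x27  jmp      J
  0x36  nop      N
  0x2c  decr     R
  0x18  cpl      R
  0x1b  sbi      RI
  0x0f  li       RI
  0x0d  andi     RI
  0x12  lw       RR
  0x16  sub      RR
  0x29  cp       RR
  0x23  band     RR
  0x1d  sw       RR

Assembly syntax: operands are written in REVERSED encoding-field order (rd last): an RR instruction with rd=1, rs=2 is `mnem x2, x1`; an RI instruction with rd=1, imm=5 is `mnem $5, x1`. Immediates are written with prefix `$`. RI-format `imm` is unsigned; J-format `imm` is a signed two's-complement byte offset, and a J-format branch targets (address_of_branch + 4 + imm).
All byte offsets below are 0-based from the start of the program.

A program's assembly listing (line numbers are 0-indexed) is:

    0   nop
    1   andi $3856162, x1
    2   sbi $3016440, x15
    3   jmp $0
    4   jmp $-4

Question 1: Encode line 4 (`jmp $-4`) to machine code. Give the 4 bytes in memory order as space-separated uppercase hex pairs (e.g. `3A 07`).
FC FF FF 9F

L4: jmp op=0x27:6|imm=-4:26 ⇒ 0x9ffffffc ⇒ little fc ff ff 9f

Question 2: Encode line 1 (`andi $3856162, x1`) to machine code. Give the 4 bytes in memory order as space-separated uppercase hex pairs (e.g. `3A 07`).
line 1 (andi): pack op=0xd:6|rd=1:4|imm=3856162:22 = 0x347ad722; little→ 22 d7 7a 34

22 D7 7A 34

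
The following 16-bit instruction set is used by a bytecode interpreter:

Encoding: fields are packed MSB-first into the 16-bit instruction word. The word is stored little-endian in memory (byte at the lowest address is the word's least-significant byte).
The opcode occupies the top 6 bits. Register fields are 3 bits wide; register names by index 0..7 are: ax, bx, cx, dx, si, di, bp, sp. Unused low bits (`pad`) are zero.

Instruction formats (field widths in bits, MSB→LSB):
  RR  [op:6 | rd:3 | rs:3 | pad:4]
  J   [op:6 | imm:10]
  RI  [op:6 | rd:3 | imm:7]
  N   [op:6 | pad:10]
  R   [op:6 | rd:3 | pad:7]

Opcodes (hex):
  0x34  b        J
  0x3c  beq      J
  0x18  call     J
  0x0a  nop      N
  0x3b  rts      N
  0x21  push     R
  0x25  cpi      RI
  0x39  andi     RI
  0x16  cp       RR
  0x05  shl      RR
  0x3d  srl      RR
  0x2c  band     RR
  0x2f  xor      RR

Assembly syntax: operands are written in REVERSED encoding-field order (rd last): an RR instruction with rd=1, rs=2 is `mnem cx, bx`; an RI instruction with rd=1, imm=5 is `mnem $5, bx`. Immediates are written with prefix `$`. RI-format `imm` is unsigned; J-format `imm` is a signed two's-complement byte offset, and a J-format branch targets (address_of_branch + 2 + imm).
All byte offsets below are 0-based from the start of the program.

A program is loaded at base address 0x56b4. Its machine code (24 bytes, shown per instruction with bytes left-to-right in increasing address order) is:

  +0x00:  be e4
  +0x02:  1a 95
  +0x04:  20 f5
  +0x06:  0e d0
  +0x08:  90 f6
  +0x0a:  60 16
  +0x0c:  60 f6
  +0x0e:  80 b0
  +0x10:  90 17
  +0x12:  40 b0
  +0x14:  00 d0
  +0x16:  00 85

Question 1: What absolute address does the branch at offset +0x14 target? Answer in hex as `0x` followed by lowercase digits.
+0x14: 00 d0 ⇒ word 0xd000 (little)
  top 6b → 0x34 → b [J]
  imm@[9:0]=0x0 ⇒ $0
  target = base 0x56b4 + off 0x14 + 2 + imm 0 = 0x56ca

0x56ca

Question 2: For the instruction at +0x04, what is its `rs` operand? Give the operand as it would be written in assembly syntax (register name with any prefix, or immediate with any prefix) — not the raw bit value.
[04] 20 f5 → 0xf520
  opcode bits[15:10]=0x3d: srl/RR
  rd: (w>>7)&0x7=0x2 → cx
  rs: (w>>4)&0x7=0x2 → cx

cx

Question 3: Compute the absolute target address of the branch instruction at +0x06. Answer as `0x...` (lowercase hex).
0x56ca

off 0x06: read 0e d0 as little → 0xd00e
  op=0xd00e>>10=0x34 ⇒ b (J)
  imm@[9:0]=0xe ⇒ $14
  target = base 0x56b4 + off 0x06 + 2 + imm 14 = 0x56ca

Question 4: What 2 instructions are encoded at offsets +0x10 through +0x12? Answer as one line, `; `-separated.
off 0x10: read 90 17 as little → 0x1790
  top 6b → 0x5 → shl [RR]
  [9:7] rd=7 = sp
  [6:4] rs=1 = bx
off 0x12: read 40 b0 as little → 0xb040
  top 6b → 0x2c → band [RR]
  [9:7] rd=0 = ax
  [6:4] rs=4 = si

shl bx, sp; band si, ax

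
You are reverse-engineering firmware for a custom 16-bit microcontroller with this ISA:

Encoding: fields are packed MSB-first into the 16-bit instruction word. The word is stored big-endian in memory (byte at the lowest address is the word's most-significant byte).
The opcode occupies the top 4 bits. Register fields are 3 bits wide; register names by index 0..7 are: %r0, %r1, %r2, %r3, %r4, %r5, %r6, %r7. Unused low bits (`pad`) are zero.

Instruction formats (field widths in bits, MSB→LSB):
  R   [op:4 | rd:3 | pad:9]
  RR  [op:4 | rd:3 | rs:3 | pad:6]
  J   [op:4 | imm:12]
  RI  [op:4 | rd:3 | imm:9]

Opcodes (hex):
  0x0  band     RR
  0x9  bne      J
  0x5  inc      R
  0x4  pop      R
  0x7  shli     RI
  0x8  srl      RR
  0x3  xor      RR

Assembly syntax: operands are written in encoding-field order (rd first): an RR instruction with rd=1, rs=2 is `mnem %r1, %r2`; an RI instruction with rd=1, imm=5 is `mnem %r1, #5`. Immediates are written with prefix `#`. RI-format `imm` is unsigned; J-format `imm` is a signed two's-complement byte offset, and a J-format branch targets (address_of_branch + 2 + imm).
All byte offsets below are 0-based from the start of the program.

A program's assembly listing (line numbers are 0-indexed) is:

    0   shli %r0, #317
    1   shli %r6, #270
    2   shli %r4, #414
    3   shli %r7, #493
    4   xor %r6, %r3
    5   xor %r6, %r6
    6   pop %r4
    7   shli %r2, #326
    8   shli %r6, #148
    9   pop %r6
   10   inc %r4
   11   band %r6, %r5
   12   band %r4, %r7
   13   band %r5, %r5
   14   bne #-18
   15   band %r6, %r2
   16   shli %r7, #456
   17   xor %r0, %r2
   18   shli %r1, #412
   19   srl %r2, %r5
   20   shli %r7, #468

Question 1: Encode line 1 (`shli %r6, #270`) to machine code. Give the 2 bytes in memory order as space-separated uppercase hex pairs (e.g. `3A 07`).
L1: shli op=0x7:4|rd=6:3|imm=270:9 ⇒ 0x7d0e ⇒ big 7d 0e

7D 0E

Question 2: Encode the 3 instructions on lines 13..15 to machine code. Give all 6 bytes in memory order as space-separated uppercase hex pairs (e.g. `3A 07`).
0B 40 9F EE 0C 80

L13: band op=0x0:4|rd=5:3|rs=5:3|pad=0:6 ⇒ 0x0b40 ⇒ big 0b 40
L14: bne op=0x9:4|imm=-18:12 ⇒ 0x9fee ⇒ big 9f ee
L15: band op=0x0:4|rd=6:3|rs=2:3|pad=0:6 ⇒ 0x0c80 ⇒ big 0c 80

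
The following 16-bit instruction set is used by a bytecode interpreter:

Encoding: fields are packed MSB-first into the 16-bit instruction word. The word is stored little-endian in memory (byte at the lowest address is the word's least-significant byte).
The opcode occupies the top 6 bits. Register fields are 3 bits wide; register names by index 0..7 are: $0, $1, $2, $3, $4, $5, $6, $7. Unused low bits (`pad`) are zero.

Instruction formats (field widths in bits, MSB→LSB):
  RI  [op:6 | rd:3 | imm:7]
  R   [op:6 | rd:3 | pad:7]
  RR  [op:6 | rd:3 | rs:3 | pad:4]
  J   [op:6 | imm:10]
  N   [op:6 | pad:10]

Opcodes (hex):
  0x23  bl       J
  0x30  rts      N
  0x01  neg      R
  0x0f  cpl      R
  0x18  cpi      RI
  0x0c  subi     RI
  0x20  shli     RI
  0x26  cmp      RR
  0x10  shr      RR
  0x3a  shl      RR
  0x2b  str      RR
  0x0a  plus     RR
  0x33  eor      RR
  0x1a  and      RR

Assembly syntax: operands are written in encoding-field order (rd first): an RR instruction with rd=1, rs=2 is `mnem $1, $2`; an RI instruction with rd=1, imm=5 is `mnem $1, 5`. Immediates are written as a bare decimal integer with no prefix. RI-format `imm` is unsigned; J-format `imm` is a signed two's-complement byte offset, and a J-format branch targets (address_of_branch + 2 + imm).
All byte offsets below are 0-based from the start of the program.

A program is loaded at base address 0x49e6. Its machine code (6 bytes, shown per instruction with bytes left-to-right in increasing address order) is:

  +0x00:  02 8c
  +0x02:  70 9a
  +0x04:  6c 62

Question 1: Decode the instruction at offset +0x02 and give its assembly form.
off 0x02: read 70 9a as little → 0x9a70
  opcode bits[15:10]=0x26: cmp/RR
  [9:7] rd=4 = $4
  [6:4] rs=7 = $7

cmp $4, $7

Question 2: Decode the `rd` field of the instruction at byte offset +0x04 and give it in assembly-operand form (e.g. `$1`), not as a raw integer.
+0x04: 6c 62 ⇒ word 0x626c (little)
  top 6b → 0x18 → cpi [RI]
  rd@[9:7]=0x4 ⇒ $4
  imm@[6:0]=0x6c ⇒ 108

$4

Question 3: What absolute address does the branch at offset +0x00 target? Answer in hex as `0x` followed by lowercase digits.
+0x00: 02 8c ⇒ word 0x8c02 (little)
  op=0x8c02>>10=0x23 ⇒ bl (J)
  [9:0] imm=2 = 2
  target = base 0x49e6 + off 0x00 + 2 + imm 2 = 0x49ea

0x49ea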